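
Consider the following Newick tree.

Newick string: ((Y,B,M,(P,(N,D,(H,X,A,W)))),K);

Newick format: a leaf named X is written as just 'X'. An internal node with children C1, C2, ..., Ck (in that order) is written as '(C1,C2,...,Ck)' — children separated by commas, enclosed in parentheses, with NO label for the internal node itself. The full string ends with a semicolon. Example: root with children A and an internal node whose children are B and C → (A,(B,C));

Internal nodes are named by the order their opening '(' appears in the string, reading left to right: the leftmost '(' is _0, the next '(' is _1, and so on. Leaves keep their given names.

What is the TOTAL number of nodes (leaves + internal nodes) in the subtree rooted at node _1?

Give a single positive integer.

Answer: 14

Derivation:
Newick: ((Y,B,M,(P,(N,D,(H,X,A,W)))),K);
Locate _1: it is the '(' at position 1 (the 2nd '(' reading left to right).
Query: subtree rooted at _1
_1: subtree_size = 1 + 13
  Y: subtree_size = 1 + 0
  B: subtree_size = 1 + 0
  M: subtree_size = 1 + 0
  _2: subtree_size = 1 + 9
    P: subtree_size = 1 + 0
    _3: subtree_size = 1 + 7
      N: subtree_size = 1 + 0
      D: subtree_size = 1 + 0
      _4: subtree_size = 1 + 4
        H: subtree_size = 1 + 0
        X: subtree_size = 1 + 0
        A: subtree_size = 1 + 0
        W: subtree_size = 1 + 0
Total subtree size of _1: 14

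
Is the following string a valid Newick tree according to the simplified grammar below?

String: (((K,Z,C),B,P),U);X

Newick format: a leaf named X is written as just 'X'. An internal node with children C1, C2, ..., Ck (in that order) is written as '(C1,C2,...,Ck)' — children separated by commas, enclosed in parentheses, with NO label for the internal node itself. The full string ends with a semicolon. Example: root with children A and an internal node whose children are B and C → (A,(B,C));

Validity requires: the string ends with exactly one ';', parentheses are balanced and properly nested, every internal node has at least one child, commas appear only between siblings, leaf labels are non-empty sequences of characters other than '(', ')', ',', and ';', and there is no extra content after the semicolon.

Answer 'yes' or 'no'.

Answer: no

Derivation:
Input: (((K,Z,C),B,P),U);X
Paren balance: 3 '(' vs 3 ')' OK
Ends with single ';': False
Full parse: FAILS (must end with ;)
Valid: False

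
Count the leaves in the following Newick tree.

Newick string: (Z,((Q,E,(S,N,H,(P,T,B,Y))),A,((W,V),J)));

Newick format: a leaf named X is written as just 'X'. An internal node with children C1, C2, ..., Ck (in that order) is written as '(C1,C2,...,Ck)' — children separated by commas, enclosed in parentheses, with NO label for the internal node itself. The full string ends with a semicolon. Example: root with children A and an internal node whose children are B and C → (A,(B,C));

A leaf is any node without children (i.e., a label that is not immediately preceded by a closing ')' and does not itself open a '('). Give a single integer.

Answer: 14

Derivation:
Newick: (Z,((Q,E,(S,N,H,(P,T,B,Y))),A,((W,V),J)));
Scan left-to-right; a leaf is any maximal label run not followed by '(':
  pos 1: leaf 'Z' → count = 1
  pos 5: leaf 'Q' → count = 2
  pos 7: leaf 'E' → count = 3
  pos 10: leaf 'S' → count = 4
  pos 12: leaf 'N' → count = 5
  pos 14: leaf 'H' → count = 6
  pos 17: leaf 'P' → count = 7
  pos 19: leaf 'T' → count = 8
  pos 21: leaf 'B' → count = 9
  pos 23: leaf 'Y' → count = 10
  pos 28: leaf 'A' → count = 11
  pos 32: leaf 'W' → count = 12
  pos 34: leaf 'V' → count = 13
  pos 37: leaf 'J' → count = 14
Total leaves: 14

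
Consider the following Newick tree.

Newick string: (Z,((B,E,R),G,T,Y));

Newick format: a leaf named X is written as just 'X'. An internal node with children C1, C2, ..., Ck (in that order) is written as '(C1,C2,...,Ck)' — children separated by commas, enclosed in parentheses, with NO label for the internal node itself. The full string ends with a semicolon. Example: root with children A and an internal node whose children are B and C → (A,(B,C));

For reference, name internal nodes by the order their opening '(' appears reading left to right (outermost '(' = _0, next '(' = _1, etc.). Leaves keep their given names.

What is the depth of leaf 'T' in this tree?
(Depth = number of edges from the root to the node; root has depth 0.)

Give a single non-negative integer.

Newick: (Z,((B,E,R),G,T,Y));
Naming internals by '(' encounter order: outermost '(' = _0, next = _1, ...
Query node: T
Path from root: _0 -> _1 -> T
Depth of T: 2 (number of edges from root)

Answer: 2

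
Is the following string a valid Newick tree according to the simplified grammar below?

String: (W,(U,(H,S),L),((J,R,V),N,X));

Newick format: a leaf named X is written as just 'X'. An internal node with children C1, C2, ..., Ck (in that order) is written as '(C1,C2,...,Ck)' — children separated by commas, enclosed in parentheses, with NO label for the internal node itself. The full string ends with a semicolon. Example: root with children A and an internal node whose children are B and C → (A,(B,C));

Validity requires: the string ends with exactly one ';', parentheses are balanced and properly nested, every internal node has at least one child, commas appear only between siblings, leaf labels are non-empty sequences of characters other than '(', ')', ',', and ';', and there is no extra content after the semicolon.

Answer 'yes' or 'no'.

Answer: yes

Derivation:
Input: (W,(U,(H,S),L),((J,R,V),N,X));
Paren balance: 5 '(' vs 5 ')' OK
Ends with single ';': True
Full parse: OK
Valid: True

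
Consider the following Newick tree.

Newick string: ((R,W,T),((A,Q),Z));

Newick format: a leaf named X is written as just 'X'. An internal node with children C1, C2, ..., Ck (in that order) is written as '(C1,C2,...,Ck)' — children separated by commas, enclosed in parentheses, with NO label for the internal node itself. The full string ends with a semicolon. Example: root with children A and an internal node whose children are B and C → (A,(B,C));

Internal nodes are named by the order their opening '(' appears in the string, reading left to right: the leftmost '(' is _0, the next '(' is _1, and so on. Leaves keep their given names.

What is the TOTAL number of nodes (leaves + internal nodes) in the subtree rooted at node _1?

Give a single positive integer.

Answer: 4

Derivation:
Newick: ((R,W,T),((A,Q),Z));
Locate _1: it is the '(' at position 1 (the 2nd '(' reading left to right).
Query: subtree rooted at _1
_1: subtree_size = 1 + 3
  R: subtree_size = 1 + 0
  W: subtree_size = 1 + 0
  T: subtree_size = 1 + 0
Total subtree size of _1: 4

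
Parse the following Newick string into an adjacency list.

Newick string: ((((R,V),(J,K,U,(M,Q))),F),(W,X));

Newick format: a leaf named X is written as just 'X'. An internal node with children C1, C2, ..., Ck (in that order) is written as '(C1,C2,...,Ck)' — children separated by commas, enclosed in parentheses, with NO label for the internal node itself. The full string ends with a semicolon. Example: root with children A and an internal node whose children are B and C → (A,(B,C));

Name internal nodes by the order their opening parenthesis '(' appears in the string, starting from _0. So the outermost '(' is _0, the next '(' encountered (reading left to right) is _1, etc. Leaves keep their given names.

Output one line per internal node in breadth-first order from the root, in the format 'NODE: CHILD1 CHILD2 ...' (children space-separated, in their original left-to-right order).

Input: ((((R,V),(J,K,U,(M,Q))),F),(W,X));
Scanning left-to-right, naming '(' by encounter order:
  pos 0: '(' -> open internal node _0 (depth 1)
  pos 1: '(' -> open internal node _1 (depth 2)
  pos 2: '(' -> open internal node _2 (depth 3)
  pos 3: '(' -> open internal node _3 (depth 4)
  pos 7: ')' -> close internal node _3 (now at depth 3)
  pos 9: '(' -> open internal node _4 (depth 4)
  pos 16: '(' -> open internal node _5 (depth 5)
  pos 20: ')' -> close internal node _5 (now at depth 4)
  pos 21: ')' -> close internal node _4 (now at depth 3)
  pos 22: ')' -> close internal node _2 (now at depth 2)
  pos 25: ')' -> close internal node _1 (now at depth 1)
  pos 27: '(' -> open internal node _6 (depth 2)
  pos 31: ')' -> close internal node _6 (now at depth 1)
  pos 32: ')' -> close internal node _0 (now at depth 0)
Total internal nodes: 7
BFS adjacency from root:
  _0: _1 _6
  _1: _2 F
  _6: W X
  _2: _3 _4
  _3: R V
  _4: J K U _5
  _5: M Q

Answer: _0: _1 _6
_1: _2 F
_6: W X
_2: _3 _4
_3: R V
_4: J K U _5
_5: M Q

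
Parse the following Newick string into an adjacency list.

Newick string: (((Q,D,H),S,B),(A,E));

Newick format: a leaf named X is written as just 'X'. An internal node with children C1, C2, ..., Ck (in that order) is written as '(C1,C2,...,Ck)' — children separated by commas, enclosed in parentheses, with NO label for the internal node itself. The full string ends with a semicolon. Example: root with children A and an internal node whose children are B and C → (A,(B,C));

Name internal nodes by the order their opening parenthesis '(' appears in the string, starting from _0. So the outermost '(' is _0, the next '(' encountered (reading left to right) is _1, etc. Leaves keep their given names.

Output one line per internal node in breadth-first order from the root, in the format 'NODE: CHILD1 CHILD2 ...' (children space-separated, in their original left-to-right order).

Answer: _0: _1 _3
_1: _2 S B
_3: A E
_2: Q D H

Derivation:
Input: (((Q,D,H),S,B),(A,E));
Scanning left-to-right, naming '(' by encounter order:
  pos 0: '(' -> open internal node _0 (depth 1)
  pos 1: '(' -> open internal node _1 (depth 2)
  pos 2: '(' -> open internal node _2 (depth 3)
  pos 8: ')' -> close internal node _2 (now at depth 2)
  pos 13: ')' -> close internal node _1 (now at depth 1)
  pos 15: '(' -> open internal node _3 (depth 2)
  pos 19: ')' -> close internal node _3 (now at depth 1)
  pos 20: ')' -> close internal node _0 (now at depth 0)
Total internal nodes: 4
BFS adjacency from root:
  _0: _1 _3
  _1: _2 S B
  _3: A E
  _2: Q D H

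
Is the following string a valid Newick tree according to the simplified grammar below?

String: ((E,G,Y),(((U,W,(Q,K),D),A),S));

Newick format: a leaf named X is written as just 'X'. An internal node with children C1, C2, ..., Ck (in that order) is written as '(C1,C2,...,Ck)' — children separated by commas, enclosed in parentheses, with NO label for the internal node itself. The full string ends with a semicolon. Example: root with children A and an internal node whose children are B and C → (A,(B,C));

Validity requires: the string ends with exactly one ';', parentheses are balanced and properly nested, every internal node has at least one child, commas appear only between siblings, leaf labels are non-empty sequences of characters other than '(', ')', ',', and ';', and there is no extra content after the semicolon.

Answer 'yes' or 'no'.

Input: ((E,G,Y),(((U,W,(Q,K),D),A),S));
Paren balance: 6 '(' vs 6 ')' OK
Ends with single ';': True
Full parse: OK
Valid: True

Answer: yes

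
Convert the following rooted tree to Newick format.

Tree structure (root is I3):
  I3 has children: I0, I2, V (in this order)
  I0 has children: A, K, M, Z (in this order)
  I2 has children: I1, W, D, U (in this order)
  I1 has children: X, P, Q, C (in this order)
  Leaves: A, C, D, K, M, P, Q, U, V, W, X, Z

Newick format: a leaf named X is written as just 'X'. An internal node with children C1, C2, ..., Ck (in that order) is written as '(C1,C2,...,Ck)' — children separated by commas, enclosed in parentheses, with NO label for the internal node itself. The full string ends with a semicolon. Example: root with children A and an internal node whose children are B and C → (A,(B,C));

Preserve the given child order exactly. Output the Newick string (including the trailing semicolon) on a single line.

internal I3 with children ['I0', 'I2', 'V']
  internal I0 with children ['A', 'K', 'M', 'Z']
    leaf 'A' → 'A'
    leaf 'K' → 'K'
    leaf 'M' → 'M'
    leaf 'Z' → 'Z'
  → '(A,K,M,Z)'
  internal I2 with children ['I1', 'W', 'D', 'U']
    internal I1 with children ['X', 'P', 'Q', 'C']
      leaf 'X' → 'X'
      leaf 'P' → 'P'
      leaf 'Q' → 'Q'
      leaf 'C' → 'C'
    → '(X,P,Q,C)'
    leaf 'W' → 'W'
    leaf 'D' → 'D'
    leaf 'U' → 'U'
  → '((X,P,Q,C),W,D,U)'
  leaf 'V' → 'V'
→ '((A,K,M,Z),((X,P,Q,C),W,D,U),V)'
Final: ((A,K,M,Z),((X,P,Q,C),W,D,U),V);

Answer: ((A,K,M,Z),((X,P,Q,C),W,D,U),V);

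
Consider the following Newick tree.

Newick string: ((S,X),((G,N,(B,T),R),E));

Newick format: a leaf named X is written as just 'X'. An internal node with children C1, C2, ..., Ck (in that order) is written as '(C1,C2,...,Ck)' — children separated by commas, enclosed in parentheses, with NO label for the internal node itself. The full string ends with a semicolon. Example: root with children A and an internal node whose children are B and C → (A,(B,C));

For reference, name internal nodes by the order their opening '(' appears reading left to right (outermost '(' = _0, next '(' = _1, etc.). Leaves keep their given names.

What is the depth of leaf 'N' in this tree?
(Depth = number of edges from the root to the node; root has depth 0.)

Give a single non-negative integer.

Newick: ((S,X),((G,N,(B,T),R),E));
Naming internals by '(' encounter order: outermost '(' = _0, next = _1, ...
Query node: N
Path from root: _0 -> _2 -> _3 -> N
Depth of N: 3 (number of edges from root)

Answer: 3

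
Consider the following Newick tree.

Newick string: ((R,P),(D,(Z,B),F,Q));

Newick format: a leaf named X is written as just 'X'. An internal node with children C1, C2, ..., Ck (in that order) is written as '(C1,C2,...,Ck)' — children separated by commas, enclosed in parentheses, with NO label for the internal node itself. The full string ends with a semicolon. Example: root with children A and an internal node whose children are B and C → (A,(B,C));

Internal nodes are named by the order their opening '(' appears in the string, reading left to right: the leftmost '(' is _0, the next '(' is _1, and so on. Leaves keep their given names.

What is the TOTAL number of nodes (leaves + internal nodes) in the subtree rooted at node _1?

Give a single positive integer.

Answer: 3

Derivation:
Newick: ((R,P),(D,(Z,B),F,Q));
Locate _1: it is the '(' at position 1 (the 2nd '(' reading left to right).
Query: subtree rooted at _1
_1: subtree_size = 1 + 2
  R: subtree_size = 1 + 0
  P: subtree_size = 1 + 0
Total subtree size of _1: 3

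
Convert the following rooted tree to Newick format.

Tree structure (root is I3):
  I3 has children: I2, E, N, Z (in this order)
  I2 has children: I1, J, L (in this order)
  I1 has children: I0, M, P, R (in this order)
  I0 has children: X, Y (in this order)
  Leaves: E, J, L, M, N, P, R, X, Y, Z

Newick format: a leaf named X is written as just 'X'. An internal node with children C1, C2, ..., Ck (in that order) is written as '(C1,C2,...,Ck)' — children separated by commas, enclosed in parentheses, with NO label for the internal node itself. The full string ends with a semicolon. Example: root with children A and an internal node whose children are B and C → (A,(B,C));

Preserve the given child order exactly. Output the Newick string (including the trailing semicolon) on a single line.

internal I3 with children ['I2', 'E', 'N', 'Z']
  internal I2 with children ['I1', 'J', 'L']
    internal I1 with children ['I0', 'M', 'P', 'R']
      internal I0 with children ['X', 'Y']
        leaf 'X' → 'X'
        leaf 'Y' → 'Y'
      → '(X,Y)'
      leaf 'M' → 'M'
      leaf 'P' → 'P'
      leaf 'R' → 'R'
    → '((X,Y),M,P,R)'
    leaf 'J' → 'J'
    leaf 'L' → 'L'
  → '(((X,Y),M,P,R),J,L)'
  leaf 'E' → 'E'
  leaf 'N' → 'N'
  leaf 'Z' → 'Z'
→ '((((X,Y),M,P,R),J,L),E,N,Z)'
Final: ((((X,Y),M,P,R),J,L),E,N,Z);

Answer: ((((X,Y),M,P,R),J,L),E,N,Z);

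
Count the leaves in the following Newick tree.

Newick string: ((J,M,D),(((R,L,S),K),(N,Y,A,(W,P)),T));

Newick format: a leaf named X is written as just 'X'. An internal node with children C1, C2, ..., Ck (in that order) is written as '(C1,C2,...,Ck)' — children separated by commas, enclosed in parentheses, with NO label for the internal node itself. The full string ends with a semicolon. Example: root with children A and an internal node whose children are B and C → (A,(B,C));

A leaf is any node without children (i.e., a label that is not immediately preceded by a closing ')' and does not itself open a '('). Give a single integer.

Newick: ((J,M,D),(((R,L,S),K),(N,Y,A,(W,P)),T));
Scan left-to-right; a leaf is any maximal label run not followed by '(':
  pos 2: leaf 'J' → count = 1
  pos 4: leaf 'M' → count = 2
  pos 6: leaf 'D' → count = 3
  pos 12: leaf 'R' → count = 4
  pos 14: leaf 'L' → count = 5
  pos 16: leaf 'S' → count = 6
  pos 19: leaf 'K' → count = 7
  pos 23: leaf 'N' → count = 8
  pos 25: leaf 'Y' → count = 9
  pos 27: leaf 'A' → count = 10
  pos 30: leaf 'W' → count = 11
  pos 32: leaf 'P' → count = 12
  pos 36: leaf 'T' → count = 13
Total leaves: 13

Answer: 13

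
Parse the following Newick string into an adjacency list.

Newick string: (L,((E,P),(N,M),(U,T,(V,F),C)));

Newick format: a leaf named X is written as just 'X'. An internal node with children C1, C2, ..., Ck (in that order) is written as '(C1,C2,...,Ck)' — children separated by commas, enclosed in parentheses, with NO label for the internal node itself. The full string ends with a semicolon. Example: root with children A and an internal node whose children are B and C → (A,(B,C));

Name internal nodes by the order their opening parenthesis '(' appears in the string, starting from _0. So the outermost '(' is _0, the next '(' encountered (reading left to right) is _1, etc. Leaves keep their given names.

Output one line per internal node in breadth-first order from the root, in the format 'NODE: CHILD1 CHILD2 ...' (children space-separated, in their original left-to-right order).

Input: (L,((E,P),(N,M),(U,T,(V,F),C)));
Scanning left-to-right, naming '(' by encounter order:
  pos 0: '(' -> open internal node _0 (depth 1)
  pos 3: '(' -> open internal node _1 (depth 2)
  pos 4: '(' -> open internal node _2 (depth 3)
  pos 8: ')' -> close internal node _2 (now at depth 2)
  pos 10: '(' -> open internal node _3 (depth 3)
  pos 14: ')' -> close internal node _3 (now at depth 2)
  pos 16: '(' -> open internal node _4 (depth 3)
  pos 21: '(' -> open internal node _5 (depth 4)
  pos 25: ')' -> close internal node _5 (now at depth 3)
  pos 28: ')' -> close internal node _4 (now at depth 2)
  pos 29: ')' -> close internal node _1 (now at depth 1)
  pos 30: ')' -> close internal node _0 (now at depth 0)
Total internal nodes: 6
BFS adjacency from root:
  _0: L _1
  _1: _2 _3 _4
  _2: E P
  _3: N M
  _4: U T _5 C
  _5: V F

Answer: _0: L _1
_1: _2 _3 _4
_2: E P
_3: N M
_4: U T _5 C
_5: V F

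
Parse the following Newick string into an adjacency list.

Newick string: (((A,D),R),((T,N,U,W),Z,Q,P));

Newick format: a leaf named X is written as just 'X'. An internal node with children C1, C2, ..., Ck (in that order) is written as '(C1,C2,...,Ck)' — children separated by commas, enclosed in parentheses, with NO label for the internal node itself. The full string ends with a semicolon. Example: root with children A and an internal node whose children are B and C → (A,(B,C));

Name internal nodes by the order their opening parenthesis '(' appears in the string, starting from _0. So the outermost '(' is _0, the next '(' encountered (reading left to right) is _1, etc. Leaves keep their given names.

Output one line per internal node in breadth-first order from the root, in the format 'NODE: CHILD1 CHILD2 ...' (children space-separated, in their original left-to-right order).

Answer: _0: _1 _3
_1: _2 R
_3: _4 Z Q P
_2: A D
_4: T N U W

Derivation:
Input: (((A,D),R),((T,N,U,W),Z,Q,P));
Scanning left-to-right, naming '(' by encounter order:
  pos 0: '(' -> open internal node _0 (depth 1)
  pos 1: '(' -> open internal node _1 (depth 2)
  pos 2: '(' -> open internal node _2 (depth 3)
  pos 6: ')' -> close internal node _2 (now at depth 2)
  pos 9: ')' -> close internal node _1 (now at depth 1)
  pos 11: '(' -> open internal node _3 (depth 2)
  pos 12: '(' -> open internal node _4 (depth 3)
  pos 20: ')' -> close internal node _4 (now at depth 2)
  pos 27: ')' -> close internal node _3 (now at depth 1)
  pos 28: ')' -> close internal node _0 (now at depth 0)
Total internal nodes: 5
BFS adjacency from root:
  _0: _1 _3
  _1: _2 R
  _3: _4 Z Q P
  _2: A D
  _4: T N U W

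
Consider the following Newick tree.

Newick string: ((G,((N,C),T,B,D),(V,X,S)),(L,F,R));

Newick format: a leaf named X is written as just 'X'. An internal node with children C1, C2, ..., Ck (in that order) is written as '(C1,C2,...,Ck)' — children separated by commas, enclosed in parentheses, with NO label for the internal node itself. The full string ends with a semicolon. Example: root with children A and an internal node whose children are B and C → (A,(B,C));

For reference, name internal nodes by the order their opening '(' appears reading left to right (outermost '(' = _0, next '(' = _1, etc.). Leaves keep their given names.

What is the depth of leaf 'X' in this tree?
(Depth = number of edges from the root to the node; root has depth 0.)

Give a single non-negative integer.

Newick: ((G,((N,C),T,B,D),(V,X,S)),(L,F,R));
Naming internals by '(' encounter order: outermost '(' = _0, next = _1, ...
Query node: X
Path from root: _0 -> _1 -> _4 -> X
Depth of X: 3 (number of edges from root)

Answer: 3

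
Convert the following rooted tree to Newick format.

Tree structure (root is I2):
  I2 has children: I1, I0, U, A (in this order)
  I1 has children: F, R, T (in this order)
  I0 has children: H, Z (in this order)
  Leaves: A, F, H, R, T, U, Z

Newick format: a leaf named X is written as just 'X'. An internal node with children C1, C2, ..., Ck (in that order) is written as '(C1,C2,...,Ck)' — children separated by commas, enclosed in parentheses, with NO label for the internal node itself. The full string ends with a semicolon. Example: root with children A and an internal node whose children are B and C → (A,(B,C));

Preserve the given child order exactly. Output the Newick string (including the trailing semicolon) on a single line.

Answer: ((F,R,T),(H,Z),U,A);

Derivation:
internal I2 with children ['I1', 'I0', 'U', 'A']
  internal I1 with children ['F', 'R', 'T']
    leaf 'F' → 'F'
    leaf 'R' → 'R'
    leaf 'T' → 'T'
  → '(F,R,T)'
  internal I0 with children ['H', 'Z']
    leaf 'H' → 'H'
    leaf 'Z' → 'Z'
  → '(H,Z)'
  leaf 'U' → 'U'
  leaf 'A' → 'A'
→ '((F,R,T),(H,Z),U,A)'
Final: ((F,R,T),(H,Z),U,A);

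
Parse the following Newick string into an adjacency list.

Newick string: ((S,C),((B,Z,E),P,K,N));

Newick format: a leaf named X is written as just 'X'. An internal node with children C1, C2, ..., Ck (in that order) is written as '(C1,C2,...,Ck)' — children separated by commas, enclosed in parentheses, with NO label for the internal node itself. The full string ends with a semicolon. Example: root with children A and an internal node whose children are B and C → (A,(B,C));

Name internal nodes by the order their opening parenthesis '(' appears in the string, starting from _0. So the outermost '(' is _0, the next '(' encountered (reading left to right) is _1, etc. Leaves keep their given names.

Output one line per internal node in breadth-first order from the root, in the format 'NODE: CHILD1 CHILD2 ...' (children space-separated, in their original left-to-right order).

Input: ((S,C),((B,Z,E),P,K,N));
Scanning left-to-right, naming '(' by encounter order:
  pos 0: '(' -> open internal node _0 (depth 1)
  pos 1: '(' -> open internal node _1 (depth 2)
  pos 5: ')' -> close internal node _1 (now at depth 1)
  pos 7: '(' -> open internal node _2 (depth 2)
  pos 8: '(' -> open internal node _3 (depth 3)
  pos 14: ')' -> close internal node _3 (now at depth 2)
  pos 21: ')' -> close internal node _2 (now at depth 1)
  pos 22: ')' -> close internal node _0 (now at depth 0)
Total internal nodes: 4
BFS adjacency from root:
  _0: _1 _2
  _1: S C
  _2: _3 P K N
  _3: B Z E

Answer: _0: _1 _2
_1: S C
_2: _3 P K N
_3: B Z E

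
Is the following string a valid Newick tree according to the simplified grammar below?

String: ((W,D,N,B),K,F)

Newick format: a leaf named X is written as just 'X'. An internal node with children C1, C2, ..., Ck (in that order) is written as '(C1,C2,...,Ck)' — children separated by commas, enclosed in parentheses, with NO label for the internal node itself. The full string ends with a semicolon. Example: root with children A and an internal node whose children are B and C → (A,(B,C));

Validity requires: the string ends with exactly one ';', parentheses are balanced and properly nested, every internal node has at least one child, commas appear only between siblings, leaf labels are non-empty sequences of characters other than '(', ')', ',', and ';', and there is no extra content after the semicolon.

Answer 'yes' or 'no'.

Input: ((W,D,N,B),K,F)
Paren balance: 2 '(' vs 2 ')' OK
Ends with single ';': False
Full parse: FAILS (must end with ;)
Valid: False

Answer: no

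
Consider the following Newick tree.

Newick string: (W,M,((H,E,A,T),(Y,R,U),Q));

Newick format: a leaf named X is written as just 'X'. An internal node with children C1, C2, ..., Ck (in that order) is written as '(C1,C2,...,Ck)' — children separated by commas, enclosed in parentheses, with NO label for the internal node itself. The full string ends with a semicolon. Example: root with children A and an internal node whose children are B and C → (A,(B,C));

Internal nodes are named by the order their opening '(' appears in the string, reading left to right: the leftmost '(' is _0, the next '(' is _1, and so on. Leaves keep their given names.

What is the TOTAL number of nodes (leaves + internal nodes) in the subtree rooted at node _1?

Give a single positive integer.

Newick: (W,M,((H,E,A,T),(Y,R,U),Q));
Locate _1: it is the '(' at position 5 (the 2nd '(' reading left to right).
Query: subtree rooted at _1
_1: subtree_size = 1 + 10
  _2: subtree_size = 1 + 4
    H: subtree_size = 1 + 0
    E: subtree_size = 1 + 0
    A: subtree_size = 1 + 0
    T: subtree_size = 1 + 0
  _3: subtree_size = 1 + 3
    Y: subtree_size = 1 + 0
    R: subtree_size = 1 + 0
    U: subtree_size = 1 + 0
  Q: subtree_size = 1 + 0
Total subtree size of _1: 11

Answer: 11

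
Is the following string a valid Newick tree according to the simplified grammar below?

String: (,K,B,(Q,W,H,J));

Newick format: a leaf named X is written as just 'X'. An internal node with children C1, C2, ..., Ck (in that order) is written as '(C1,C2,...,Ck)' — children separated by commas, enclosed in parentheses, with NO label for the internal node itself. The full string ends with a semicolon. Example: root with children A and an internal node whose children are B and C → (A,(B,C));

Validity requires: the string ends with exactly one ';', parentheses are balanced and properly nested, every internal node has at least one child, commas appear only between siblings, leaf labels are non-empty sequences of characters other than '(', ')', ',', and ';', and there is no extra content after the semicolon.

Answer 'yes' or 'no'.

Answer: no

Derivation:
Input: (,K,B,(Q,W,H,J));
Paren balance: 2 '(' vs 2 ')' OK
Ends with single ';': True
Full parse: FAILS (empty leaf label at pos 1)
Valid: False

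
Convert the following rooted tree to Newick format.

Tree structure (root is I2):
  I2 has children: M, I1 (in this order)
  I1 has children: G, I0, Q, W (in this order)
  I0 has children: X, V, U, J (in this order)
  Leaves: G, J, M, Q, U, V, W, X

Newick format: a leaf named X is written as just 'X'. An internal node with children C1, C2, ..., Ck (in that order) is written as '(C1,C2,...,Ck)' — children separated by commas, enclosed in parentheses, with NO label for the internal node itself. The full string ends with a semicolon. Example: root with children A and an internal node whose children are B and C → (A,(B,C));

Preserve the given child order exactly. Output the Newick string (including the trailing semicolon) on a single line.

internal I2 with children ['M', 'I1']
  leaf 'M' → 'M'
  internal I1 with children ['G', 'I0', 'Q', 'W']
    leaf 'G' → 'G'
    internal I0 with children ['X', 'V', 'U', 'J']
      leaf 'X' → 'X'
      leaf 'V' → 'V'
      leaf 'U' → 'U'
      leaf 'J' → 'J'
    → '(X,V,U,J)'
    leaf 'Q' → 'Q'
    leaf 'W' → 'W'
  → '(G,(X,V,U,J),Q,W)'
→ '(M,(G,(X,V,U,J),Q,W))'
Final: (M,(G,(X,V,U,J),Q,W));

Answer: (M,(G,(X,V,U,J),Q,W));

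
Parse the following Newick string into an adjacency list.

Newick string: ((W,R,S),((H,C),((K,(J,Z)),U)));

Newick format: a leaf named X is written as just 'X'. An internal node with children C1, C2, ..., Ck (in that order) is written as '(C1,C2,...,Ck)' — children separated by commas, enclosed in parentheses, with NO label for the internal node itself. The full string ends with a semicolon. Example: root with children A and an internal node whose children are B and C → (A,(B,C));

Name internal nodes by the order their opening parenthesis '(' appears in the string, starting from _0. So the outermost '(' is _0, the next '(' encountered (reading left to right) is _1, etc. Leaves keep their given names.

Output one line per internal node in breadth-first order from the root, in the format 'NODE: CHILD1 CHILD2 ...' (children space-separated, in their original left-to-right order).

Answer: _0: _1 _2
_1: W R S
_2: _3 _4
_3: H C
_4: _5 U
_5: K _6
_6: J Z

Derivation:
Input: ((W,R,S),((H,C),((K,(J,Z)),U)));
Scanning left-to-right, naming '(' by encounter order:
  pos 0: '(' -> open internal node _0 (depth 1)
  pos 1: '(' -> open internal node _1 (depth 2)
  pos 7: ')' -> close internal node _1 (now at depth 1)
  pos 9: '(' -> open internal node _2 (depth 2)
  pos 10: '(' -> open internal node _3 (depth 3)
  pos 14: ')' -> close internal node _3 (now at depth 2)
  pos 16: '(' -> open internal node _4 (depth 3)
  pos 17: '(' -> open internal node _5 (depth 4)
  pos 20: '(' -> open internal node _6 (depth 5)
  pos 24: ')' -> close internal node _6 (now at depth 4)
  pos 25: ')' -> close internal node _5 (now at depth 3)
  pos 28: ')' -> close internal node _4 (now at depth 2)
  pos 29: ')' -> close internal node _2 (now at depth 1)
  pos 30: ')' -> close internal node _0 (now at depth 0)
Total internal nodes: 7
BFS adjacency from root:
  _0: _1 _2
  _1: W R S
  _2: _3 _4
  _3: H C
  _4: _5 U
  _5: K _6
  _6: J Z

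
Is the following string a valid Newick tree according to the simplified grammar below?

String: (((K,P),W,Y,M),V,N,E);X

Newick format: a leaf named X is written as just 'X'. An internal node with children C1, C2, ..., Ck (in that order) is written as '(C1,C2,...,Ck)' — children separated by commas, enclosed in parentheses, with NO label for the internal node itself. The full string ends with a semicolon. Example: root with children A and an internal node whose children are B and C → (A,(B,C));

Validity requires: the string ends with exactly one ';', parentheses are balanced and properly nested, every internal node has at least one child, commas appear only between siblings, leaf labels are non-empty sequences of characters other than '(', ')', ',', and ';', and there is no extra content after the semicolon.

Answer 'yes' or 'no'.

Answer: no

Derivation:
Input: (((K,P),W,Y,M),V,N,E);X
Paren balance: 3 '(' vs 3 ')' OK
Ends with single ';': False
Full parse: FAILS (must end with ;)
Valid: False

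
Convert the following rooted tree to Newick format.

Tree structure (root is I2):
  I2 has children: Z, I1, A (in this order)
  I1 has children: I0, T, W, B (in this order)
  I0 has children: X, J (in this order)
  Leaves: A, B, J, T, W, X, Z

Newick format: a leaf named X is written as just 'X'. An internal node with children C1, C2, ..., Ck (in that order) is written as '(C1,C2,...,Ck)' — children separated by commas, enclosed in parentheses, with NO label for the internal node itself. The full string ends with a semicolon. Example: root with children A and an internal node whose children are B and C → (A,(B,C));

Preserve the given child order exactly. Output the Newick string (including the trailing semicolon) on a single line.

internal I2 with children ['Z', 'I1', 'A']
  leaf 'Z' → 'Z'
  internal I1 with children ['I0', 'T', 'W', 'B']
    internal I0 with children ['X', 'J']
      leaf 'X' → 'X'
      leaf 'J' → 'J'
    → '(X,J)'
    leaf 'T' → 'T'
    leaf 'W' → 'W'
    leaf 'B' → 'B'
  → '((X,J),T,W,B)'
  leaf 'A' → 'A'
→ '(Z,((X,J),T,W,B),A)'
Final: (Z,((X,J),T,W,B),A);

Answer: (Z,((X,J),T,W,B),A);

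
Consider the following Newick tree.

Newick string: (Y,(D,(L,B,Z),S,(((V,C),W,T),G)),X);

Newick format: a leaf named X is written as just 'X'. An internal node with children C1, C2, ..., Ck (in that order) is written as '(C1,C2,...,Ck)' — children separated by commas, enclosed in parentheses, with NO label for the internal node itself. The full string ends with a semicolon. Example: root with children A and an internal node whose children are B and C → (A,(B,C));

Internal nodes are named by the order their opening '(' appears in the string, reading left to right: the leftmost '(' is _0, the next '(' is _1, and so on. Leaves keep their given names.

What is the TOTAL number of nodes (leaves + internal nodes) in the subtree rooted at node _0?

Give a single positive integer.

Answer: 18

Derivation:
Newick: (Y,(D,(L,B,Z),S,(((V,C),W,T),G)),X);
Locate _0: it is the '(' at position 0 (the 1st '(' reading left to right).
Query: subtree rooted at _0
_0: subtree_size = 1 + 17
  Y: subtree_size = 1 + 0
  _1: subtree_size = 1 + 14
    D: subtree_size = 1 + 0
    _2: subtree_size = 1 + 3
      L: subtree_size = 1 + 0
      B: subtree_size = 1 + 0
      Z: subtree_size = 1 + 0
    S: subtree_size = 1 + 0
    _3: subtree_size = 1 + 7
      _4: subtree_size = 1 + 5
        _5: subtree_size = 1 + 2
          V: subtree_size = 1 + 0
          C: subtree_size = 1 + 0
        W: subtree_size = 1 + 0
        T: subtree_size = 1 + 0
      G: subtree_size = 1 + 0
  X: subtree_size = 1 + 0
Total subtree size of _0: 18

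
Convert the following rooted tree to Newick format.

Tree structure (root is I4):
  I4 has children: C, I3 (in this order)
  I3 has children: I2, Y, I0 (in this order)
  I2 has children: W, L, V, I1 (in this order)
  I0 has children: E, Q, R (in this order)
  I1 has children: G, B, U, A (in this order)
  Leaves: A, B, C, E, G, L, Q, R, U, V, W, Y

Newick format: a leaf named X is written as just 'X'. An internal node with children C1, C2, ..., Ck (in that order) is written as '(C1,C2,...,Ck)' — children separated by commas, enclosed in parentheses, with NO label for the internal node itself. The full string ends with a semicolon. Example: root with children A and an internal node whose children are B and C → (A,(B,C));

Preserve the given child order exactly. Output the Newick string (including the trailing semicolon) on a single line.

Answer: (C,((W,L,V,(G,B,U,A)),Y,(E,Q,R)));

Derivation:
internal I4 with children ['C', 'I3']
  leaf 'C' → 'C'
  internal I3 with children ['I2', 'Y', 'I0']
    internal I2 with children ['W', 'L', 'V', 'I1']
      leaf 'W' → 'W'
      leaf 'L' → 'L'
      leaf 'V' → 'V'
      internal I1 with children ['G', 'B', 'U', 'A']
        leaf 'G' → 'G'
        leaf 'B' → 'B'
        leaf 'U' → 'U'
        leaf 'A' → 'A'
      → '(G,B,U,A)'
    → '(W,L,V,(G,B,U,A))'
    leaf 'Y' → 'Y'
    internal I0 with children ['E', 'Q', 'R']
      leaf 'E' → 'E'
      leaf 'Q' → 'Q'
      leaf 'R' → 'R'
    → '(E,Q,R)'
  → '((W,L,V,(G,B,U,A)),Y,(E,Q,R))'
→ '(C,((W,L,V,(G,B,U,A)),Y,(E,Q,R)))'
Final: (C,((W,L,V,(G,B,U,A)),Y,(E,Q,R)));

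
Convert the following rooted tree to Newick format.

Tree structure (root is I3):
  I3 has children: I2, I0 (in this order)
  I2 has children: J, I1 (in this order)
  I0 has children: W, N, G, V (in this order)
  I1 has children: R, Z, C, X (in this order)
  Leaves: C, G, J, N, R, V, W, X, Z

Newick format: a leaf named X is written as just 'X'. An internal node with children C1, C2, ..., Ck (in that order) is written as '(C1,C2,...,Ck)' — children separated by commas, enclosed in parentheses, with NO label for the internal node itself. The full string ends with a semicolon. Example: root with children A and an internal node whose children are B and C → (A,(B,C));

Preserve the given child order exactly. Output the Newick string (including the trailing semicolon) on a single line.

internal I3 with children ['I2', 'I0']
  internal I2 with children ['J', 'I1']
    leaf 'J' → 'J'
    internal I1 with children ['R', 'Z', 'C', 'X']
      leaf 'R' → 'R'
      leaf 'Z' → 'Z'
      leaf 'C' → 'C'
      leaf 'X' → 'X'
    → '(R,Z,C,X)'
  → '(J,(R,Z,C,X))'
  internal I0 with children ['W', 'N', 'G', 'V']
    leaf 'W' → 'W'
    leaf 'N' → 'N'
    leaf 'G' → 'G'
    leaf 'V' → 'V'
  → '(W,N,G,V)'
→ '((J,(R,Z,C,X)),(W,N,G,V))'
Final: ((J,(R,Z,C,X)),(W,N,G,V));

Answer: ((J,(R,Z,C,X)),(W,N,G,V));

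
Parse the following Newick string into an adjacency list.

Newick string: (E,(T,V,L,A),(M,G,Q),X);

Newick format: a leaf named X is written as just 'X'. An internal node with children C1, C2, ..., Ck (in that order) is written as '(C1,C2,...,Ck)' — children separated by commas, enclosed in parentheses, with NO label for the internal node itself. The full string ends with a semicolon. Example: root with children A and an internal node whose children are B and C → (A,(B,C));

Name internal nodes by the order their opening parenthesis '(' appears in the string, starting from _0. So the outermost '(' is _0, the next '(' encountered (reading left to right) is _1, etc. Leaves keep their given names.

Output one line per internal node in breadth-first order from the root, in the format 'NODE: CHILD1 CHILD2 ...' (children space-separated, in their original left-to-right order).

Answer: _0: E _1 _2 X
_1: T V L A
_2: M G Q

Derivation:
Input: (E,(T,V,L,A),(M,G,Q),X);
Scanning left-to-right, naming '(' by encounter order:
  pos 0: '(' -> open internal node _0 (depth 1)
  pos 3: '(' -> open internal node _1 (depth 2)
  pos 11: ')' -> close internal node _1 (now at depth 1)
  pos 13: '(' -> open internal node _2 (depth 2)
  pos 19: ')' -> close internal node _2 (now at depth 1)
  pos 22: ')' -> close internal node _0 (now at depth 0)
Total internal nodes: 3
BFS adjacency from root:
  _0: E _1 _2 X
  _1: T V L A
  _2: M G Q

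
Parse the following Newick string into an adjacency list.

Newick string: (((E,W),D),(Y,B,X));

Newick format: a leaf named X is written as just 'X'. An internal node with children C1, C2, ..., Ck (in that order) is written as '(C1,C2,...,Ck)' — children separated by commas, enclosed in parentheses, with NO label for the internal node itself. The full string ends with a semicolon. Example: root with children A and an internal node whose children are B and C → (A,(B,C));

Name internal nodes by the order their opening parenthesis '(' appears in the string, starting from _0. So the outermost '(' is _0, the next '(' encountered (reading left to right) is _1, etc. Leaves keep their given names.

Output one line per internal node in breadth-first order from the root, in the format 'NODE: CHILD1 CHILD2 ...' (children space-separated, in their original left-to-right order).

Answer: _0: _1 _3
_1: _2 D
_3: Y B X
_2: E W

Derivation:
Input: (((E,W),D),(Y,B,X));
Scanning left-to-right, naming '(' by encounter order:
  pos 0: '(' -> open internal node _0 (depth 1)
  pos 1: '(' -> open internal node _1 (depth 2)
  pos 2: '(' -> open internal node _2 (depth 3)
  pos 6: ')' -> close internal node _2 (now at depth 2)
  pos 9: ')' -> close internal node _1 (now at depth 1)
  pos 11: '(' -> open internal node _3 (depth 2)
  pos 17: ')' -> close internal node _3 (now at depth 1)
  pos 18: ')' -> close internal node _0 (now at depth 0)
Total internal nodes: 4
BFS adjacency from root:
  _0: _1 _3
  _1: _2 D
  _3: Y B X
  _2: E W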